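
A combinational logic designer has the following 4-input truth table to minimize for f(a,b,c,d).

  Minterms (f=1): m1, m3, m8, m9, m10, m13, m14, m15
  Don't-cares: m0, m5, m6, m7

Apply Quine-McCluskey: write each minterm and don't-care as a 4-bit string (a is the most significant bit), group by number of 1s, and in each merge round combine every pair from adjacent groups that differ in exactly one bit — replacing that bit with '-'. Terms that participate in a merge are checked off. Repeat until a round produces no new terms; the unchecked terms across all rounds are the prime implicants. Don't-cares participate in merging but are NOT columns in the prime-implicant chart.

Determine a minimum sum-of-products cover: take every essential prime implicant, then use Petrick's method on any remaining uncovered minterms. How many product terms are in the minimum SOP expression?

4

Round 0: 0000✓ 0001✓ 0011✓ 0101✓ 0110✓ 0111✓ 1000✓ 1001✓ 1010✓ 1101✓ 1110✓ 1111✓
Round 1: -000✓ -001✓ -101✓ -110✓ -111✓ 0-01✓ 0-11✓ 00-1✓ 000-✓ 01-1✓ 011-✓ 1-01✓ 1-10 10-0 100-✓ 11-1✓ 111-✓
Round 2: --01 -00- -1-1 -11- 0--1
PIs = {--01, -00-, -1-1, -11-, 0--1, 1-10, 10-0}
Coverage chart:
  m1: --01,-00-,0--1
  m3: 0--1 ←essential
  m8: -00-,10-0
  m9: --01,-00-
  m10: 1-10,10-0
  m13: --01,-1-1
  m14: -11-,1-10
  m15: -1-1,-11-
Essential: 0--1
Petrick residual → --01, -11-, 10-0
Min cover (4 terms): c'd + bc + a'd + ab'd'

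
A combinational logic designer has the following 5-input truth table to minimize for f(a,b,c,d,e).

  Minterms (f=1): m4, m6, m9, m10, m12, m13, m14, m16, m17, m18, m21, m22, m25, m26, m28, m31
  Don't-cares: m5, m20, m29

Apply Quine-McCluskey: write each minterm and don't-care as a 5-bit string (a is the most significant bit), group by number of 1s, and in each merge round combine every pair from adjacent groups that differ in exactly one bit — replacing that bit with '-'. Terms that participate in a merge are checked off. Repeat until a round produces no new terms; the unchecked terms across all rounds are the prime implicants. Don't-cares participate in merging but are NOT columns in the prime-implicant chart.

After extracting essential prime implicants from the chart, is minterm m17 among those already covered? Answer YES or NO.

NO

[col 0] 00100*, 00101*, 00110*, 01001*, 01010*, 01100*, 01101*, 01110*, 10000*, 10001*, 10010*, 10100*, 10101*, 10110*, 11001*, 11010*, 11100*, 11101*, 11111*
[col 1] -0100*, -0101*, -0110*, -1001*, -1010, -1100*, -1101*, 0-100*, 0-101*, 0-110*, 001-0*, 0010-*, 01-01*, 01-10, 011-0*, 0110-*, 1-001*, 1-010, 1-100*, 1-101*, 10-00*, 10-01*, 10-10*, 100-0*, 1000-*, 101-0*, 1010-*, 11-01*, 111-1, 1110-*
[col 2] --100*, --101*, -01-0, -010-*, -1-01, -110-*, 0-1-0, 0-10-*, 1--01, 1-10-*, 10--0, 10-0-
[col 3] --10-
Prime implicants: --10-, -01-0, -1-01, -1010, 0-1-0, 01-10, 1--01, 1-010, 10--0, 10-0-, 111-1
PI chart (minterm → PIs covering it):
  4 | --10-,-01-0,0-1-0
  6 | -01-0,0-1-0
  9 | -1-01  (sole → essential)
  10 | -1010,01-10
  12 | --10-,0-1-0
  13 | --10-,-1-01
  14 | 0-1-0,01-10
  16 | 10--0,10-0-
  17 | 1--01,10-0-
  18 | 1-010,10--0
  21 | --10-,1--01,10-0-
  22 | -01-0,10--0
  25 | -1-01,1--01
  26 | -1010,1-010
  28 | --10-  (sole → essential)
  31 | 111-1  (sole → essential)
Essential prime implicants: --10-, -1-01, 111-1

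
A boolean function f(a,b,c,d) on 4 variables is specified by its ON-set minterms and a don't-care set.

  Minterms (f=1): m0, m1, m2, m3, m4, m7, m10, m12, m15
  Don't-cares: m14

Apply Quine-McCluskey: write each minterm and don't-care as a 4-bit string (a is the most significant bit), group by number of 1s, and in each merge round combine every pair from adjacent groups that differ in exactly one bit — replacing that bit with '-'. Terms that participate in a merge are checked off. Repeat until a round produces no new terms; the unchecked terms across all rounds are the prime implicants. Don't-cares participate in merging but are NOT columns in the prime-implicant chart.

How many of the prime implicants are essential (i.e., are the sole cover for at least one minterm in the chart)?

[col 0] 0000*, 0001*, 0010*, 0011*, 0100*, 0111*, 1010*, 1100*, 1110*, 1111*
[col 1] -010, -100, -111, 0-00, 0-11, 00-0*, 00-1*, 000-*, 001-*, 1-10, 11-0, 111-
[col 2] 00--
Prime implicants: -010, -100, -111, 0-00, 0-11, 00--, 1-10, 11-0, 111-
PI chart (minterm → PIs covering it):
  0 | 0-00,00--
  1 | 00--  (sole → essential)
  2 | -010,00--
  3 | 0-11,00--
  4 | -100,0-00
  7 | -111,0-11
  10 | -010,1-10
  12 | -100,11-0
  15 | -111,111-
Essential prime implicants: 00--

1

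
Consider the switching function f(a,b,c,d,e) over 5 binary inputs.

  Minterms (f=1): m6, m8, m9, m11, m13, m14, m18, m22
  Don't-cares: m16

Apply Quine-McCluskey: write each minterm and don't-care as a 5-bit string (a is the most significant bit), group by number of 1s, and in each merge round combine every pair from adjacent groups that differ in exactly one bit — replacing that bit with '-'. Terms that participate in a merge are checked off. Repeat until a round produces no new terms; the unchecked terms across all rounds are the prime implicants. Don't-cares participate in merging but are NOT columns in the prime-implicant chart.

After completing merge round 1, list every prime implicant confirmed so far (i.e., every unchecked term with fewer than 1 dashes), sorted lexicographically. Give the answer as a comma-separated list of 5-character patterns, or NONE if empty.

NONE

[col 0] 00110*, 01000*, 01001*, 01011*, 01101*, 01110*, 10000*, 10010*, 10110*
[col 1] -0110, 0-110, 01-01, 010-1, 0100-, 10-10, 100-0
Prime implicants: -0110, 0-110, 01-01, 010-1, 0100-, 10-10, 100-0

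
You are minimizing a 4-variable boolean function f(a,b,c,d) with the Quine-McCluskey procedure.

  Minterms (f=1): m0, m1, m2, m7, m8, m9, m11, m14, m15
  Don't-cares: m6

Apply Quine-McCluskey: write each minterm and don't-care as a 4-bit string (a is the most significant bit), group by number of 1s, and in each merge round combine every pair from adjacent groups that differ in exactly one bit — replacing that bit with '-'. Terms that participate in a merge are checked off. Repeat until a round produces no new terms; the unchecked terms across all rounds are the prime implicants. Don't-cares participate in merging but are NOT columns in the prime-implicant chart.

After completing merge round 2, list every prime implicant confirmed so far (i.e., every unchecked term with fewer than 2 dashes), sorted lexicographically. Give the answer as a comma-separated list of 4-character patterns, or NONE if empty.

size-2^0 implicants → 0000(✓)  0001(✓)  0010(✓)  0110(✓)  0111(✓)  1000(✓)  1001(✓)  1011(✓)  1110(✓)  1111(✓)
size-2^1 implicants → -000(✓)  -001(✓)  -110(✓)  -111(✓)  0-10  00-0  000-(✓)  011-(✓)  1-11  10-1  100-(✓)  111-(✓)
size-2^2 implicants → -00-  -11-
Unchecked terms (primes): -00-, -11-, 0-10, 00-0, 1-11, 10-1

0-10, 00-0, 1-11, 10-1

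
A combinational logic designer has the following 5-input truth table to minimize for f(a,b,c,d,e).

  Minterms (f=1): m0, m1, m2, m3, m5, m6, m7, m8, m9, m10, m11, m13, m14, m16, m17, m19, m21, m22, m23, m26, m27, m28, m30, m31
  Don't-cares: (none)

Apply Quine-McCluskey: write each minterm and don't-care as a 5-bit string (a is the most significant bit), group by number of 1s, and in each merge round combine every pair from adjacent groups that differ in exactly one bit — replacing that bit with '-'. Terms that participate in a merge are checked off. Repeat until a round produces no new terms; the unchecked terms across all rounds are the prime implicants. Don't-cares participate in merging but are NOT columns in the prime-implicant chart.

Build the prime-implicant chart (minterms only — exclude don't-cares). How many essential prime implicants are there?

5

Round 0: 00000✓ 00001✓ 00010✓ 00011✓ 00101✓ 00110✓ 00111✓ 01000✓ 01001✓ 01010✓ 01011✓ 01101✓ 01110✓ 10000✓ 10001✓ 10011✓ 10101✓ 10110✓ 10111✓ 11010✓ 11011✓ 11100✓ 11110✓ 11111✓
Round 1: -0000✓ -0001✓ -0011✓ -0101✓ -0110✓ -0111✓ -1010✓ -1011✓ -1110✓ 0-000✓ 0-001✓ 0-010✓ 0-011✓ 0-101✓ 0-110✓ 00-01✓ 00-10✓ 00-11✓ 000-0✓ 000-1✓ 0000-✓ 0001-✓ 001-1✓ 0011-✓ 01-01✓ 01-10✓ 010-0✓ 010-1✓ 0100-✓ 0101-✓ 1-011✓ 1-110✓ 1-111✓ 10-01✓ 10-11✓ 100-1✓ 1000-✓ 101-1✓ 1011-✓ 11-10✓ 11-11✓ 1101-✓ 111-0 1111-✓
Round 2: --011 --110 -0-01✓ -0-11✓ -00-1✓ -000- -01-1✓ -011- -1-10 -101- 0--01 0--10 0-0-0✓ 0-0-1✓ 0-00-✓ 0-01-✓ 00--1✓ 00-1- 000--✓ 010--✓ 1--11 1-11- 10--1✓ 11-1-
Round 3: -0--1 0-0--
PIs = {--011, --110, -0--1, -000-, -011-, -1-10, -101-, 0--01, 0--10, 0-0--, 00-1-, 1--11, 1-11-, 11-1-, 111-0}
Coverage chart:
  m0: -000-,0-0--
  m1: -0--1,-000-,0--01,0-0--
  m2: 0--10,0-0--,00-1-
  m3: --011,-0--1,0-0--,00-1-
  m5: -0--1,0--01
  m6: --110,-011-,0--10,00-1-
  m7: -0--1,-011-,00-1-
  m8: 0-0-- ←essential
  m9: 0--01,0-0--
  m10: -1-10,-101-,0--10,0-0--
  m11: --011,-101-,0-0--
  m13: 0--01 ←essential
  m14: --110,-1-10,0--10
  m16: -000- ←essential
  m17: -0--1,-000-
  m19: --011,-0--1,1--11
  m21: -0--1 ←essential
  m22: --110,-011-,1-11-
  m23: -0--1,-011-,1--11,1-11-
  m26: -1-10,-101-,11-1-
  m27: --011,-101-,1--11,11-1-
  m28: 111-0 ←essential
  m30: --110,-1-10,1-11-,11-1-,111-0
  m31: 1--11,1-11-,11-1-
Essential: -0--1, -000-, 0--01, 0-0--, 111-0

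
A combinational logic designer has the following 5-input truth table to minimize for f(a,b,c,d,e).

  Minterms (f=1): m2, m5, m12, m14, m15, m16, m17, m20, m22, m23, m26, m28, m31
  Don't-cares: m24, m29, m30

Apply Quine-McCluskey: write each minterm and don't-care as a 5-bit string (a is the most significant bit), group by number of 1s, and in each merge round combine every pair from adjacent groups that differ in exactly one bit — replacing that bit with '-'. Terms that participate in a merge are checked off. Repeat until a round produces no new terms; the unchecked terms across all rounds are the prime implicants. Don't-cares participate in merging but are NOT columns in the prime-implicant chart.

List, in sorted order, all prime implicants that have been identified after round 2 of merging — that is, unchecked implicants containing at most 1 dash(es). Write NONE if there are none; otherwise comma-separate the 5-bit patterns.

00010, 00101, 1000-

[col 0] 00010, 00101, 01100*, 01110*, 01111*, 10000*, 10001*, 10100*, 10110*, 10111*, 11000*, 11010*, 11100*, 11101*, 11110*, 11111*
[col 1] -1100*, -1110*, -1111*, 011-0*, 0111-*, 1-000*, 1-100*, 1-110*, 1-111*, 10-00*, 1000-, 101-0*, 1011-*, 11-00*, 11-10*, 110-0*, 111-0*, 111-1*, 1110-*, 1111-*
[col 2] -11-0, -111-, 1--00, 1-1-0, 1-11-, 11--0, 111--
Prime implicants: -11-0, -111-, 00010, 00101, 1--00, 1-1-0, 1-11-, 1000-, 11--0, 111--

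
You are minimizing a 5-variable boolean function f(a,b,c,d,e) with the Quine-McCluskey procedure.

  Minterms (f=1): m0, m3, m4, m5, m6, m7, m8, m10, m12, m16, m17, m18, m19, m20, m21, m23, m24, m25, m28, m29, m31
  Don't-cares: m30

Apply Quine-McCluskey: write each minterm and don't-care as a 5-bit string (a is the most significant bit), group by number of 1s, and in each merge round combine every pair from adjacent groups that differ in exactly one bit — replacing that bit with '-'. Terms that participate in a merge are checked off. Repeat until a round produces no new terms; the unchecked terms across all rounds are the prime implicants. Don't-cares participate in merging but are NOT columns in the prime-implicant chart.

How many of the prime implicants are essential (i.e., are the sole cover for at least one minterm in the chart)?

6

Round 0: 00000✓ 00011✓ 00100✓ 00101✓ 00110✓ 00111✓ 01000✓ 01010✓ 01100✓ 10000✓ 10001✓ 10010✓ 10011✓ 10100✓ 10101✓ 10111✓ 11000✓ 11001✓ 11100✓ 11101✓ 11110✓ 11111✓
Round 1: -0000✓ -0011✓ -0100✓ -0101✓ -0111✓ -1000✓ -1100✓ 0-000✓ 0-100✓ 00-00✓ 00-11✓ 001-0✓ 001-1✓ 0010-✓ 0011-✓ 01-00✓ 010-0 1-000✓ 1-001✓ 1-100✓ 1-101✓ 1-111✓ 10-00✓ 10-01✓ 10-11✓ 100-0✓ 100-1✓ 1000-✓ 1001-✓ 101-1✓ 1010-✓ 11-00✓ 11-01✓ 1100-✓ 111-0✓ 111-1✓ 1110-✓ 1111-✓
Round 2: --000✓ --100✓ -0-00✓ -0-11 -01-1 -010- -1-00✓ 0--00✓ 001-- 1--00✓ 1--01✓ 1-00-✓ 1-1-1 1-10-✓ 10--1 10-0-✓ 100-- 11-0-✓ 111--
Round 3: ---00 1--0-
PIs = {---00, -0-11, -01-1, -010-, 001--, 010-0, 1--0-, 1-1-1, 10--1, 100--, 111--}
Coverage chart:
  m0: ---00 ←essential
  m3: -0-11 ←essential
  m4: ---00,-010-,001--
  m5: -01-1,-010-,001--
  m6: 001-- ←essential
  m7: -0-11,-01-1,001--
  m8: ---00,010-0
  m10: 010-0 ←essential
  m12: ---00 ←essential
  m16: ---00,1--0-,100--
  m17: 1--0-,10--1,100--
  m18: 100-- ←essential
  m19: -0-11,10--1,100--
  m20: ---00,-010-,1--0-
  m21: -01-1,-010-,1--0-,1-1-1,10--1
  m23: -0-11,-01-1,1-1-1,10--1
  m24: ---00,1--0-
  m25: 1--0- ←essential
  m28: ---00,1--0-,111--
  m29: 1--0-,1-1-1,111--
  m31: 1-1-1,111--
Essential: ---00, -0-11, 001--, 010-0, 1--0-, 100--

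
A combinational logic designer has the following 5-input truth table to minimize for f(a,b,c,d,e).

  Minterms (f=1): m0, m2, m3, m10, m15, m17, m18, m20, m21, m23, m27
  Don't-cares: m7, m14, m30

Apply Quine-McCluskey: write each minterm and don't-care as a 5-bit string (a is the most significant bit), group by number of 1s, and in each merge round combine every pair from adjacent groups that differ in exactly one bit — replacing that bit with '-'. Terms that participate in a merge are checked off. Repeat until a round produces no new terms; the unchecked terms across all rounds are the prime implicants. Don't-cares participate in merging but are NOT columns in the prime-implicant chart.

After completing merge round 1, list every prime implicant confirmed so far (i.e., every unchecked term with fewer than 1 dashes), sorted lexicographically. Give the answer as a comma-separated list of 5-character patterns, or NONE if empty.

size-2^0 implicants → 00000(✓)  00010(✓)  00011(✓)  00111(✓)  01010(✓)  01110(✓)  01111(✓)  10001(✓)  10010(✓)  10100(✓)  10101(✓)  10111(✓)  11011  11110(✓)
size-2^1 implicants → -0010  -0111  -1110  0-010  0-111  00-11  000-0  0001-  01-10  0111-  10-01  101-1  1010-
Unchecked terms (primes): -0010, -0111, -1110, 0-010, 0-111, 00-11, 000-0, 0001-, 01-10, 0111-, 10-01, 101-1, 1010-, 11011

11011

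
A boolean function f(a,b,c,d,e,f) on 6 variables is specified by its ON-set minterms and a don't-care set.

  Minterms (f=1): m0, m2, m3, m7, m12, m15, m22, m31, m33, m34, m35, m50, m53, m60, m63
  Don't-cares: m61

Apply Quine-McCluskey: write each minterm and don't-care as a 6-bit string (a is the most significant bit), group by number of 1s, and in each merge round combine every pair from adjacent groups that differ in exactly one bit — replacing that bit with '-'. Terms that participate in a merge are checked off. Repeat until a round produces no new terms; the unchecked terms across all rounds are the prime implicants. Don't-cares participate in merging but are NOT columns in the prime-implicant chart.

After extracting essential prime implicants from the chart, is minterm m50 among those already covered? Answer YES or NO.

size-2^0 implicants → 000000(✓)  000010(✓)  000011(✓)  000111(✓)  001100  001111(✓)  010110  011111(✓)  100001(✓)  100010(✓)  100011(✓)  110010(✓)  110101(✓)  111100(✓)  111101(✓)  111111(✓)
size-2^1 implicants → -00010(✓)  -00011(✓)  -11111  0-1111  00-111  000-11  0000-0  00001-(✓)  1-0010  1000-1  10001-(✓)  11-101  1111-1  11110-
size-2^2 implicants → -0001-
Unchecked terms (primes): -0001-, -11111, 0-1111, 00-111, 000-11, 0000-0, 001100, 010110, 1-0010, 1000-1, 11-101, 1111-1, 11110-
Minterm coverage:
  m0 ⊆ 0000-0 [E]
  m2 ⊆ -0001-,0000-0
  m3 ⊆ -0001-,000-11
  m7 ⊆ 00-111,000-11
  m12 ⊆ 001100 [E]
  m15 ⊆ 0-1111,00-111
  m22 ⊆ 010110 [E]
  m31 ⊆ -11111,0-1111
  m33 ⊆ 1000-1 [E]
  m34 ⊆ -0001-,1-0010
  m35 ⊆ -0001-,1000-1
  m50 ⊆ 1-0010 [E]
  m53 ⊆ 11-101 [E]
  m60 ⊆ 11110- [E]
  m63 ⊆ -11111,1111-1
E = {0000-0, 001100, 010110, 1-0010, 1000-1, 11-101, 11110-}

YES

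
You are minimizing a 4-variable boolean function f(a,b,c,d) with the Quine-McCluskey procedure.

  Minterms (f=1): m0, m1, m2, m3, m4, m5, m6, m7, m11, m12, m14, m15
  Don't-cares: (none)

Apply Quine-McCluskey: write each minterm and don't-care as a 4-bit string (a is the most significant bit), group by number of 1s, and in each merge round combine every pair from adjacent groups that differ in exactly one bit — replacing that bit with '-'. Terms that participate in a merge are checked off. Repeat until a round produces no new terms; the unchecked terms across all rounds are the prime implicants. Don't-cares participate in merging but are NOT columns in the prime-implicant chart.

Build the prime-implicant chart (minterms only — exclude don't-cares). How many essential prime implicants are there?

3

Round 0: 0000✓ 0001✓ 0010✓ 0011✓ 0100✓ 0101✓ 0110✓ 0111✓ 1011✓ 1100✓ 1110✓ 1111✓
Round 1: -011✓ -100✓ -110✓ -111✓ 0-00✓ 0-01✓ 0-10✓ 0-11✓ 00-0✓ 00-1✓ 000-✓ 001-✓ 01-0✓ 01-1✓ 010-✓ 011-✓ 1-11✓ 11-0✓ 111-✓
Round 2: --11 -1-0 -11- 0--0✓ 0--1✓ 0-0-✓ 0-1-✓ 00--✓ 01--✓
Round 3: 0---
PIs = {--11, -1-0, -11-, 0---}
Coverage chart:
  m0: 0--- ←essential
  m1: 0--- ←essential
  m2: 0--- ←essential
  m3: --11,0---
  m4: -1-0,0---
  m5: 0--- ←essential
  m6: -1-0,-11-,0---
  m7: --11,-11-,0---
  m11: --11 ←essential
  m12: -1-0 ←essential
  m14: -1-0,-11-
  m15: --11,-11-
Essential: --11, -1-0, 0---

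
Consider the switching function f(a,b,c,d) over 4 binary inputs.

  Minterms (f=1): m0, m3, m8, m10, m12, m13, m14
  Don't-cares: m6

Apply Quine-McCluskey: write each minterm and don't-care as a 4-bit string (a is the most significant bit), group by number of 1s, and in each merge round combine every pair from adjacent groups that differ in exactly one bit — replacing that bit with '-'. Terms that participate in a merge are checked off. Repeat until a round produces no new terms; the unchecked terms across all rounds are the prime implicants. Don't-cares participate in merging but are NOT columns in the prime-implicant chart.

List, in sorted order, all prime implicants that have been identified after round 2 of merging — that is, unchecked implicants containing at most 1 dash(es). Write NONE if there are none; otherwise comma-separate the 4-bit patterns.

[col 0] 0000*, 0011, 0110*, 1000*, 1010*, 1100*, 1101*, 1110*
[col 1] -000, -110, 1-00*, 1-10*, 10-0*, 11-0*, 110-
[col 2] 1--0
Prime implicants: -000, -110, 0011, 1--0, 110-

-000, -110, 0011, 110-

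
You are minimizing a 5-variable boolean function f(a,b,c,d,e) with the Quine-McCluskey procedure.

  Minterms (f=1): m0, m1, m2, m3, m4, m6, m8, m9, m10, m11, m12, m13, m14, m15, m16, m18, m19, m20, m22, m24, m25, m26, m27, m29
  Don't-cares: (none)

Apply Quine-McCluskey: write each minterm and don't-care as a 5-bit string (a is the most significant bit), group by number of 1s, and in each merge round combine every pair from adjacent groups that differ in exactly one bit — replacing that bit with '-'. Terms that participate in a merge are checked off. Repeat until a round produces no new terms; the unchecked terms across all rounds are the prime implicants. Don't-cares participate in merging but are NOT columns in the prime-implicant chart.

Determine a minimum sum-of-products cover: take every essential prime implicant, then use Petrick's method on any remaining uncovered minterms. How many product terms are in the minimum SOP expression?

6

[col 0] 00000*, 00001*, 00010*, 00011*, 00100*, 00110*, 01000*, 01001*, 01010*, 01011*, 01100*, 01101*, 01110*, 01111*, 10000*, 10010*, 10011*, 10100*, 10110*, 11000*, 11001*, 11010*, 11011*, 11101*
[col 1] -0000*, -0010*, -0011*, -0100*, -0110*, -1000*, -1001*, -1010*, -1011*, -1101*, 0-000*, 0-001*, 0-010*, 0-011*, 0-100*, 0-110*, 00-00*, 00-10*, 000-0*, 000-1*, 0000-*, 0001-*, 001-0*, 01-00*, 01-01*, 01-10*, 01-11*, 010-0*, 010-1*, 0100-*, 0101-*, 011-0*, 011-1*, 0110-*, 0111-*, 1-000*, 1-010*, 1-011*, 10-00*, 10-10*, 100-0*, 1001-*, 101-0*, 11-01*, 110-0*, 110-1*, 1100-*, 1101-*
[col 2] --000*, --010*, --011*, -0-00*, -0-10*, -00-0*, -001-*, -01-0*, -1-01, -10-0*, -10-1*, -100-*, -101-*, 0--00*, 0--10*, 0-0-0*, 0-0-1*, 0-00-*, 0-01-*, 0-1-0*, 00--0*, 000--*, 01--0*, 01--1*, 01-0-*, 01-1-*, 010--*, 011--*, 1-0-0*, 1-01-*, 10--0*, 110--*
[col 3] --0-0, --01-, -0--0, -10--, 0---0, 0-0--, 01---
Prime implicants: --0-0, --01-, -0--0, -1-01, -10--, 0---0, 0-0--, 01---
PI chart (minterm → PIs covering it):
  0 | --0-0,-0--0,0---0,0-0--
  1 | 0-0--  (sole → essential)
  2 | --0-0,--01-,-0--0,0---0,0-0--
  3 | --01-,0-0--
  4 | -0--0,0---0
  6 | -0--0,0---0
  8 | --0-0,-10--,0---0,0-0--,01---
  9 | -1-01,-10--,0-0--,01---
  10 | --0-0,--01-,-10--,0---0,0-0--,01---
  11 | --01-,-10--,0-0--,01---
  12 | 0---0,01---
  13 | -1-01,01---
  14 | 0---0,01---
  15 | 01---  (sole → essential)
  16 | --0-0,-0--0
  18 | --0-0,--01-,-0--0
  19 | --01-  (sole → essential)
  20 | -0--0  (sole → essential)
  22 | -0--0  (sole → essential)
  24 | --0-0,-10--
  25 | -1-01,-10--
  26 | --0-0,--01-,-10--
  27 | --01-,-10--
  29 | -1-01  (sole → essential)
Essential prime implicants: --01-, -0--0, -1-01, 0-0--, 01---
Petrick residual → --0-0
Minimum SOP uses 6 PIs: c'e' + c'd + b'e' + bd'e + a'c' + a'b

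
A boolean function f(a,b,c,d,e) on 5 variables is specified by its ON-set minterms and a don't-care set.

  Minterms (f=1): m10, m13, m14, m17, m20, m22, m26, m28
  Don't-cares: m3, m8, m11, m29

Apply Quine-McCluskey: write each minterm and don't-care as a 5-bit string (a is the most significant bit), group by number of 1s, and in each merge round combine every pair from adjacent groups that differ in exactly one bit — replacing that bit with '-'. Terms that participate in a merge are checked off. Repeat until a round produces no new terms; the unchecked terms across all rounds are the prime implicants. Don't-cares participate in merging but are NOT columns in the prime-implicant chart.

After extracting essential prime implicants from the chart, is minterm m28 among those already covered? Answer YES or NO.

NO

size-2^0 implicants → 00011(✓)  01000(✓)  01010(✓)  01011(✓)  01101(✓)  01110(✓)  10001  10100(✓)  10110(✓)  11010(✓)  11100(✓)  11101(✓)
size-2^1 implicants → -1010  -1101  0-011  01-10  010-0  0101-  1-100  101-0  1110-
Unchecked terms (primes): -1010, -1101, 0-011, 01-10, 010-0, 0101-, 1-100, 10001, 101-0, 1110-
Minterm coverage:
  m10 ⊆ -1010,01-10,010-0,0101-
  m13 ⊆ -1101 [E]
  m14 ⊆ 01-10 [E]
  m17 ⊆ 10001 [E]
  m20 ⊆ 1-100,101-0
  m22 ⊆ 101-0 [E]
  m26 ⊆ -1010 [E]
  m28 ⊆ 1-100,1110-
E = {-1010, -1101, 01-10, 10001, 101-0}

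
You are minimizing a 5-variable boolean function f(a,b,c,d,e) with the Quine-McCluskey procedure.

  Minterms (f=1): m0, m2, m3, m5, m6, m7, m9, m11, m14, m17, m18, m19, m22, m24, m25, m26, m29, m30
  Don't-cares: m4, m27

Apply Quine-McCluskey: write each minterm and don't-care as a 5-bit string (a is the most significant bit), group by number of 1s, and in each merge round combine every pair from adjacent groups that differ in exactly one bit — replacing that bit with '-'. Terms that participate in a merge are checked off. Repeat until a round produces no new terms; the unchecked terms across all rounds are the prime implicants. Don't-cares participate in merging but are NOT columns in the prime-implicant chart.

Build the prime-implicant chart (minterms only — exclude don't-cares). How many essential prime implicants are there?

7

Round 0: 00000✓ 00010✓ 00011✓ 00100✓ 00101✓ 00110✓ 00111✓ 01001✓ 01011✓ 01110✓ 10001✓ 10010✓ 10011✓ 10110✓ 11000✓ 11001✓ 11010✓ 11011✓ 11101✓ 11110✓
Round 1: -0010✓ -0011✓ -0110✓ -1001✓ -1011✓ -1110✓ 0-011✓ 0-110✓ 00-00✓ 00-10✓ 00-11✓ 000-0✓ 0001-✓ 001-0✓ 001-1✓ 0010-✓ 0011-✓ 010-1✓ 1-001✓ 1-010✓ 1-011✓ 1-110✓ 10-10✓ 100-1✓ 1001-✓ 11-01 11-10✓ 110-0✓ 110-1✓ 1100-✓ 1101-✓
Round 2: --011 --110 -0-10 -001- -10-1 00--0 00-1- 001-- 1--10 1-0-1 1-01- 110--
PIs = {--011, --110, -0-10, -001-, -10-1, 00--0, 00-1-, 001--, 1--10, 1-0-1, 1-01-, 11-01, 110--}
Coverage chart:
  m0: 00--0 ←essential
  m2: -0-10,-001-,00--0,00-1-
  m3: --011,-001-,00-1-
  m5: 001-- ←essential
  m6: --110,-0-10,00--0,00-1-,001--
  m7: 00-1-,001--
  m9: -10-1 ←essential
  m11: --011,-10-1
  m14: --110 ←essential
  m17: 1-0-1 ←essential
  m18: -0-10,-001-,1--10,1-01-
  m19: --011,-001-,1-0-1,1-01-
  m22: --110,-0-10,1--10
  m24: 110-- ←essential
  m25: -10-1,1-0-1,11-01,110--
  m26: 1--10,1-01-,110--
  m29: 11-01 ←essential
  m30: --110,1--10
Essential: --110, -10-1, 00--0, 001--, 1-0-1, 11-01, 110--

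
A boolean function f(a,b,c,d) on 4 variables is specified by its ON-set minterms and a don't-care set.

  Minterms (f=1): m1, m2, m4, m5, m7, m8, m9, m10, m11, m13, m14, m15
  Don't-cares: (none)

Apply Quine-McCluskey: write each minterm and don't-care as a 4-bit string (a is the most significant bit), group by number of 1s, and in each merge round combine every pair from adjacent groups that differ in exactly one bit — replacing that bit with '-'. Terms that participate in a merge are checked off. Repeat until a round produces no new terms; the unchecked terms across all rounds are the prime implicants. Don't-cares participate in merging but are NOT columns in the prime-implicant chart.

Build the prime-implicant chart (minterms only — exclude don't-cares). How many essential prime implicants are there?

size-2^0 implicants → 0001(✓)  0010(✓)  0100(✓)  0101(✓)  0111(✓)  1000(✓)  1001(✓)  1010(✓)  1011(✓)  1101(✓)  1110(✓)  1111(✓)
size-2^1 implicants → -001(✓)  -010  -101(✓)  -111(✓)  0-01(✓)  01-1(✓)  010-  1-01(✓)  1-10(✓)  1-11(✓)  10-0(✓)  10-1(✓)  100-(✓)  101-(✓)  11-1(✓)  111-(✓)
size-2^2 implicants → --01  -1-1  1--1  1-1-  10--
Unchecked terms (primes): --01, -010, -1-1, 010-, 1--1, 1-1-, 10--
Minterm coverage:
  m1 ⊆ --01 [E]
  m2 ⊆ -010 [E]
  m4 ⊆ 010- [E]
  m5 ⊆ --01,-1-1,010-
  m7 ⊆ -1-1 [E]
  m8 ⊆ 10-- [E]
  m9 ⊆ --01,1--1,10--
  m10 ⊆ -010,1-1-,10--
  m11 ⊆ 1--1,1-1-,10--
  m13 ⊆ --01,-1-1,1--1
  m14 ⊆ 1-1- [E]
  m15 ⊆ -1-1,1--1,1-1-
E = {--01, -010, -1-1, 010-, 1-1-, 10--}

6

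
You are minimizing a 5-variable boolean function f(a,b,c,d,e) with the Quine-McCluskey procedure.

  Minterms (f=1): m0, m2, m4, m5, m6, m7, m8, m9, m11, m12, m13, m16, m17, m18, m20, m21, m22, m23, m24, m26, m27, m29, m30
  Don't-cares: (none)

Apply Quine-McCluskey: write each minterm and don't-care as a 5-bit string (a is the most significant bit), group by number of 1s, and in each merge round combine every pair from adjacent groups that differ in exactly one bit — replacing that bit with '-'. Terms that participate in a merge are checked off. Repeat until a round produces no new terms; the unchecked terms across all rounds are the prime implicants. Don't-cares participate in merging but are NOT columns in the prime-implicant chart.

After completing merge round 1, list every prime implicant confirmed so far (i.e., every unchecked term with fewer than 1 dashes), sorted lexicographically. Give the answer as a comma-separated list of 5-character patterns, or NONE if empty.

NONE

Round 0: 00000✓ 00010✓ 00100✓ 00101✓ 00110✓ 00111✓ 01000✓ 01001✓ 01011✓ 01100✓ 01101✓ 10000✓ 10001✓ 10010✓ 10100✓ 10101✓ 10110✓ 10111✓ 11000✓ 11010✓ 11011✓ 11101✓ 11110✓
Round 1: -0000✓ -0010✓ -0100✓ -0101✓ -0110✓ -0111✓ -1000✓ -1011 -1101✓ 0-000✓ 0-100✓ 0-101✓ 00-00✓ 00-10✓ 000-0✓ 001-0✓ 001-1✓ 0010-✓ 0011-✓ 01-00✓ 01-01✓ 010-1 0100-✓ 0110-✓ 1-000✓ 1-010✓ 1-101✓ 1-110✓ 10-00✓ 10-01✓ 10-10✓ 100-0✓ 1000-✓ 101-0✓ 101-1✓ 1010-✓ 1011-✓ 11-10✓ 110-0✓ 1101-
Round 2: --000 --101 -0-00✓ -0-10✓ -00-0✓ -01-0✓ -01-1✓ -010-✓ -011-✓ 0--00 0-10- 00--0✓ 001--✓ 01-0- 1--10 1-0-0 10--0✓ 10-0- 101--✓
Round 3: -0--0 -01--
PIs = {--000, --101, -0--0, -01--, -1011, 0--00, 0-10-, 01-0-, 010-1, 1--10, 1-0-0, 10-0-, 1101-}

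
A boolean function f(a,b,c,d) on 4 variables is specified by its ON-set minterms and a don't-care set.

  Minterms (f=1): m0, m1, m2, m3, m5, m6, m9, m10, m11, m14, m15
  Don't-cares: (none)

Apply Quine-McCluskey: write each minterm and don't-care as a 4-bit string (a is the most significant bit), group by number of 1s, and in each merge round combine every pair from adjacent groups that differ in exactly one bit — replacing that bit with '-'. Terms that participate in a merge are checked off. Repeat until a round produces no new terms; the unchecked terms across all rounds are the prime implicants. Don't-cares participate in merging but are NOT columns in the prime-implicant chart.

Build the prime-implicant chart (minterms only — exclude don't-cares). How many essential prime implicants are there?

5

size-2^0 implicants → 0000(✓)  0001(✓)  0010(✓)  0011(✓)  0101(✓)  0110(✓)  1001(✓)  1010(✓)  1011(✓)  1110(✓)  1111(✓)
size-2^1 implicants → -001(✓)  -010(✓)  -011(✓)  -110(✓)  0-01  0-10(✓)  00-0(✓)  00-1(✓)  000-(✓)  001-(✓)  1-10(✓)  1-11(✓)  10-1(✓)  101-(✓)  111-(✓)
size-2^2 implicants → --10  -0-1  -01-  00--  1-1-
Unchecked terms (primes): --10, -0-1, -01-, 0-01, 00--, 1-1-
Minterm coverage:
  m0 ⊆ 00-- [E]
  m1 ⊆ -0-1,0-01,00--
  m2 ⊆ --10,-01-,00--
  m3 ⊆ -0-1,-01-,00--
  m5 ⊆ 0-01 [E]
  m6 ⊆ --10 [E]
  m9 ⊆ -0-1 [E]
  m10 ⊆ --10,-01-,1-1-
  m11 ⊆ -0-1,-01-,1-1-
  m14 ⊆ --10,1-1-
  m15 ⊆ 1-1- [E]
E = {--10, -0-1, 0-01, 00--, 1-1-}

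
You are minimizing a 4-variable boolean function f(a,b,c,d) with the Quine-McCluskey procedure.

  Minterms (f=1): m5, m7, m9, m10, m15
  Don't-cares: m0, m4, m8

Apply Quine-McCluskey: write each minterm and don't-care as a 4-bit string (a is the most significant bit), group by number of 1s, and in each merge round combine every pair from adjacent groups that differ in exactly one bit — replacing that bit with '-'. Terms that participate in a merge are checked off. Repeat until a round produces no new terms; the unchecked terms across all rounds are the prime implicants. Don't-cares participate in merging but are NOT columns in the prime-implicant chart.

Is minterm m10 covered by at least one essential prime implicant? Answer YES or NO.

size-2^0 implicants → 0000(✓)  0100(✓)  0101(✓)  0111(✓)  1000(✓)  1001(✓)  1010(✓)  1111(✓)
size-2^1 implicants → -000  -111  0-00  01-1  010-  10-0  100-
Unchecked terms (primes): -000, -111, 0-00, 01-1, 010-, 10-0, 100-
Minterm coverage:
  m5 ⊆ 01-1,010-
  m7 ⊆ -111,01-1
  m9 ⊆ 100- [E]
  m10 ⊆ 10-0 [E]
  m15 ⊆ -111 [E]
E = {-111, 10-0, 100-}

YES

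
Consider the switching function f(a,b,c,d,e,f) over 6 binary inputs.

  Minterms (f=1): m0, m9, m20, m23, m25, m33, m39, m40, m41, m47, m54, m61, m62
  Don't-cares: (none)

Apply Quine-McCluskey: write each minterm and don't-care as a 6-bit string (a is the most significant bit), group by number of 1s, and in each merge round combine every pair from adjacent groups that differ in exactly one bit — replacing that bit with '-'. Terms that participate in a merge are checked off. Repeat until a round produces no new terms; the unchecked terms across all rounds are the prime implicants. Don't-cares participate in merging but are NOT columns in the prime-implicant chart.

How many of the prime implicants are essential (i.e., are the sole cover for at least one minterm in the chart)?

9

Round 0: 000000 001001✓ 010100 010111 011001✓ 100001✓ 100111✓ 101000✓ 101001✓ 101111✓ 110110✓ 111101 111110✓
Round 1: -01001 0-1001 10-001 10-111 10100- 11-110
PIs = {-01001, 0-1001, 000000, 010100, 010111, 10-001, 10-111, 10100-, 11-110, 111101}
Coverage chart:
  m0: 000000 ←essential
  m9: -01001,0-1001
  m20: 010100 ←essential
  m23: 010111 ←essential
  m25: 0-1001 ←essential
  m33: 10-001 ←essential
  m39: 10-111 ←essential
  m40: 10100- ←essential
  m41: -01001,10-001,10100-
  m47: 10-111 ←essential
  m54: 11-110 ←essential
  m61: 111101 ←essential
  m62: 11-110 ←essential
Essential: 0-1001, 000000, 010100, 010111, 10-001, 10-111, 10100-, 11-110, 111101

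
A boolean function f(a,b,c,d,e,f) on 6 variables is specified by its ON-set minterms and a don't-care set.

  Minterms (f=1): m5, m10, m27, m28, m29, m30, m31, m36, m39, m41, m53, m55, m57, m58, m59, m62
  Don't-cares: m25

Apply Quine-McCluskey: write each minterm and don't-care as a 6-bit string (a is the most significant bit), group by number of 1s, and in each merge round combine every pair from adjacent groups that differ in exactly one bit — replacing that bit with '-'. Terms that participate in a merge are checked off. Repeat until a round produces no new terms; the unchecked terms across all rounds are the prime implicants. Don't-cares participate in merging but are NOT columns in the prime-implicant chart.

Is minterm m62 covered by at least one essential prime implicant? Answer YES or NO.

NO

size-2^0 implicants → 000101  001010  011001(✓)  011011(✓)  011100(✓)  011101(✓)  011110(✓)  011111(✓)  100100  100111(✓)  101001(✓)  110101(✓)  110111(✓)  111001(✓)  111010(✓)  111011(✓)  111110(✓)
size-2^1 implicants → -11001(✓)  -11011(✓)  -11110  011-01(✓)  011-11(✓)  0110-1(✓)  0111-0(✓)  0111-1(✓)  01110-(✓)  01111-(✓)  1-0111  1-1001  1101-1  111-10  1110-1(✓)  11101-
size-2^2 implicants → -110-1  011--1  0111--
Unchecked terms (primes): -110-1, -11110, 000101, 001010, 011--1, 0111--, 1-0111, 1-1001, 100100, 1101-1, 111-10, 11101-
Minterm coverage:
  m5 ⊆ 000101 [E]
  m10 ⊆ 001010 [E]
  m27 ⊆ -110-1,011--1
  m28 ⊆ 0111-- [E]
  m29 ⊆ 011--1,0111--
  m30 ⊆ -11110,0111--
  m31 ⊆ 011--1,0111--
  m36 ⊆ 100100 [E]
  m39 ⊆ 1-0111 [E]
  m41 ⊆ 1-1001 [E]
  m53 ⊆ 1101-1 [E]
  m55 ⊆ 1-0111,1101-1
  m57 ⊆ -110-1,1-1001
  m58 ⊆ 111-10,11101-
  m59 ⊆ -110-1,11101-
  m62 ⊆ -11110,111-10
E = {000101, 001010, 0111--, 1-0111, 1-1001, 100100, 1101-1}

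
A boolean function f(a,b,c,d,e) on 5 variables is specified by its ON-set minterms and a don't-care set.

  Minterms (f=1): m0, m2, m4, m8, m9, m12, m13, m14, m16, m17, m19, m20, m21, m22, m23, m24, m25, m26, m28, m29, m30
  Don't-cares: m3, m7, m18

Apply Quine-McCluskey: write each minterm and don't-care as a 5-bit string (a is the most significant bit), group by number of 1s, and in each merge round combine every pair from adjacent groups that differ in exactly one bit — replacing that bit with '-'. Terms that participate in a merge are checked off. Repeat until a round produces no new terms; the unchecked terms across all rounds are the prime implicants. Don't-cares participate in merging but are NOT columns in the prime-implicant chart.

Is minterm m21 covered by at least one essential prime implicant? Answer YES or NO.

NO

Round 0: 00000✓ 00010✓ 00011✓ 00100✓ 00111✓ 01000✓ 01001✓ 01100✓ 01101✓ 01110✓ 10000✓ 10001✓ 10010✓ 10011✓ 10100✓ 10101✓ 10110✓ 10111✓ 11000✓ 11001✓ 11010✓ 11100✓ 11101✓ 11110✓
Round 1: -0000✓ -0010✓ -0011✓ -0100✓ -0111✓ -1000✓ -1001✓ -1100✓ -1101✓ -1110✓ 0-000✓ 0-100✓ 00-00✓ 00-11✓ 000-0✓ 0001-✓ 01-00✓ 01-01✓ 0100-✓ 011-0✓ 0110-✓ 1-000✓ 1-001✓ 1-010✓ 1-100✓ 1-101✓ 1-110✓ 10-00✓ 10-01✓ 10-10✓ 10-11✓ 100-0✓ 100-1✓ 1000-✓ 1001-✓ 101-0✓ 101-1✓ 1010-✓ 1011-✓ 11-00✓ 11-01✓ 11-10✓ 110-0✓ 1100-✓ 111-0✓ 1110-✓
Round 2: --000✓ --100✓ -0-00✓ -0-11 -00-0 -001- -1-00✓ -1-01✓ -100-✓ -11-0 -110-✓ 0--00✓ 01-0-✓ 1--00✓ 1--01✓ 1--10✓ 1-0-0✓ 1-00-✓ 1-1-0✓ 1-10-✓ 10--0✓ 10--1✓ 10-0-✓ 10-1-✓ 100--✓ 101--✓ 11--0✓ 11-0-✓
Round 3: ---00 -1-0- 1---0 1--0- 10---
PIs = {---00, -0-11, -00-0, -001-, -1-0-, -11-0, 1---0, 1--0-, 10---}
Coverage chart:
  m0: ---00,-00-0
  m2: -00-0,-001-
  m4: ---00 ←essential
  m8: ---00,-1-0-
  m9: -1-0- ←essential
  m12: ---00,-1-0-,-11-0
  m13: -1-0- ←essential
  m14: -11-0 ←essential
  m16: ---00,-00-0,1---0,1--0-,10---
  m17: 1--0-,10---
  m19: -0-11,-001-,10---
  m20: ---00,1---0,1--0-,10---
  m21: 1--0-,10---
  m22: 1---0,10---
  m23: -0-11,10---
  m24: ---00,-1-0-,1---0,1--0-
  m25: -1-0-,1--0-
  m26: 1---0 ←essential
  m28: ---00,-1-0-,-11-0,1---0,1--0-
  m29: -1-0-,1--0-
  m30: -11-0,1---0
Essential: ---00, -1-0-, -11-0, 1---0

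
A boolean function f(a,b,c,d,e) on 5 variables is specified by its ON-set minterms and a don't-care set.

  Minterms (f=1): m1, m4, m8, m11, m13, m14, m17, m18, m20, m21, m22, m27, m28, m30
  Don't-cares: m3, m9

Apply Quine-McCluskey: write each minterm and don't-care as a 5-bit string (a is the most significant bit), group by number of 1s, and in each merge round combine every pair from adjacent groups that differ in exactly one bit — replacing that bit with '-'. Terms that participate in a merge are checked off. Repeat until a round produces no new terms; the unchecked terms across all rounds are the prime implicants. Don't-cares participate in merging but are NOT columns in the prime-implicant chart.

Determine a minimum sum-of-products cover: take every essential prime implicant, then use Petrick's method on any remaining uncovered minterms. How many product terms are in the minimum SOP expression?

9

size-2^0 implicants → 00001(✓)  00011(✓)  00100(✓)  01000(✓)  01001(✓)  01011(✓)  01101(✓)  01110(✓)  10001(✓)  10010(✓)  10100(✓)  10101(✓)  10110(✓)  11011(✓)  11100(✓)  11110(✓)
size-2^1 implicants → -0001  -0100  -1011  -1110  0-001(✓)  0-011(✓)  000-1(✓)  01-01  010-1(✓)  0100-  1-100(✓)  1-110(✓)  10-01  10-10  101-0(✓)  1010-  111-0(✓)
size-2^2 implicants → 0-0-1  1-1-0
Unchecked terms (primes): -0001, -0100, -1011, -1110, 0-0-1, 01-01, 0100-, 1-1-0, 10-01, 10-10, 1010-
Minterm coverage:
  m1 ⊆ -0001,0-0-1
  m4 ⊆ -0100 [E]
  m8 ⊆ 0100- [E]
  m11 ⊆ -1011,0-0-1
  m13 ⊆ 01-01 [E]
  m14 ⊆ -1110 [E]
  m17 ⊆ -0001,10-01
  m18 ⊆ 10-10 [E]
  m20 ⊆ -0100,1-1-0,1010-
  m21 ⊆ 10-01,1010-
  m22 ⊆ 1-1-0,10-10
  m27 ⊆ -1011 [E]
  m28 ⊆ 1-1-0 [E]
  m30 ⊆ -1110,1-1-0
E = {-0100, -1011, -1110, 01-01, 0100-, 1-1-0, 10-10}
Petrick residual → -0001, 10-01
Cover = b'c'd'e + b'cd'e' + bc'de + bcde' + a'bd'e + a'bc'd' + ace' + ab'd'e + ab'de'  |cover|=9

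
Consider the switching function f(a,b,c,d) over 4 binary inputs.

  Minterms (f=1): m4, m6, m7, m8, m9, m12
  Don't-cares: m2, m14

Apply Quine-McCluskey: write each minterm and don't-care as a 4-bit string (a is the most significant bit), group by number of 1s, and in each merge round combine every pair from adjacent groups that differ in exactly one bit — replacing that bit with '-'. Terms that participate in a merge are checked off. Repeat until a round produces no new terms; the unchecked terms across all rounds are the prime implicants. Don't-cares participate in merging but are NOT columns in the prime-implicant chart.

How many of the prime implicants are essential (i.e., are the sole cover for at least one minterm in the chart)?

size-2^0 implicants → 0010(✓)  0100(✓)  0110(✓)  0111(✓)  1000(✓)  1001(✓)  1100(✓)  1110(✓)
size-2^1 implicants → -100(✓)  -110(✓)  0-10  01-0(✓)  011-  1-00  100-  11-0(✓)
size-2^2 implicants → -1-0
Unchecked terms (primes): -1-0, 0-10, 011-, 1-00, 100-
Minterm coverage:
  m4 ⊆ -1-0 [E]
  m6 ⊆ -1-0,0-10,011-
  m7 ⊆ 011- [E]
  m8 ⊆ 1-00,100-
  m9 ⊆ 100- [E]
  m12 ⊆ -1-0,1-00
E = {-1-0, 011-, 100-}

3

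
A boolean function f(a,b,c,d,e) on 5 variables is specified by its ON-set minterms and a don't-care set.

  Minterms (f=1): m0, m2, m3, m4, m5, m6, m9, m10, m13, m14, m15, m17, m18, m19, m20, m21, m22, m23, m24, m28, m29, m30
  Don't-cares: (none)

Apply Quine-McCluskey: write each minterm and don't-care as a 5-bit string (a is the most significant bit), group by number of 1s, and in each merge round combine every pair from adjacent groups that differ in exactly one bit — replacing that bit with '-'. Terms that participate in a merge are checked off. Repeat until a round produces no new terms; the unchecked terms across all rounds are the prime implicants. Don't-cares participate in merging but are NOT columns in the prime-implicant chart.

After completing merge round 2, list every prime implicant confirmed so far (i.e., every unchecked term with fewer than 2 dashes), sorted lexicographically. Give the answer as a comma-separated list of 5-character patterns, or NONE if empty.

01-01, 011-1, 0111-, 11-00

Round 0: 00000✓ 00010✓ 00011✓ 00100✓ 00101✓ 00110✓ 01001✓ 01010✓ 01101✓ 01110✓ 01111✓ 10001✓ 10010✓ 10011✓ 10100✓ 10101✓ 10110✓ 10111✓ 11000✓ 11100✓ 11101✓ 11110✓
Round 1: -0010✓ -0011✓ -0100✓ -0101✓ -0110✓ -1101✓ -1110✓ 0-010✓ 0-101✓ 0-110✓ 00-00✓ 00-10✓ 000-0✓ 0001-✓ 001-0✓ 0010-✓ 01-01 01-10✓ 011-1 0111- 1-100✓ 1-101✓ 1-110✓ 10-01✓ 10-10✓ 10-11✓ 100-1✓ 1001-✓ 101-0✓ 101-1✓ 1010-✓ 1011-✓ 11-00 111-0✓ 1110-✓
Round 2: --101 --110 -0-10 -001- -01-0 -010- 0--10 00--0 1-1-0 1-10- 10--1 10-1- 101--
PIs = {--101, --110, -0-10, -001-, -01-0, -010-, 0--10, 00--0, 01-01, 011-1, 0111-, 1-1-0, 1-10-, 10--1, 10-1-, 101--, 11-00}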